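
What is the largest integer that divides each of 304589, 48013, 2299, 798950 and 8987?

304589 = 17 · 19 · 23 · 41; 48013 = 7 · 19³; 2299 = 11² · 19; 798950 = 2 · 5² · 19 · 29²; 8987 = 11 · 19 · 43
gcd takes min exponent of each prime: 19 = 19

19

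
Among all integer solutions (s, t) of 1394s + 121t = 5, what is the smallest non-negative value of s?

2

Reduce mod 121: 1394s ≡ 5 (mod 121). With g = gcd(1394, 121) = 1 dividing 5, divide through: 1394s ≡ 5 (mod 121).
Since gcd(1394, 121) = 1, s ≡ 5·(1394)⁻¹ ≡ 2 (mod 121). Smallest non-negative: 2.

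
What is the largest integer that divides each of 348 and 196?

4

348 = 2² · 3 · 29
196 = 2² · 7²
Common: 2² = 4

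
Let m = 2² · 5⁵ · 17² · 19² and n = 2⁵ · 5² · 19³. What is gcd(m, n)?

36100

min exponent per shared prime: 2² · 5² · 19² = 36100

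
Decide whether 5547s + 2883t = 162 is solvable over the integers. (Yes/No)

Yes

gcd(5547, 2883): 5547 = 1·2883 + 2664; 2883 = 1·2664 + 219; 2664 = 12·219 + 36; 219 = 6·36 + 3; 36 = 12·3 + 0 → 3
3 divides 162, so a solution exists.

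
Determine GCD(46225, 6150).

Euclid: 46225 = 7·6150 + 3175; 6150 = 1·3175 + 2975; 3175 = 1·2975 + 200; 2975 = 14·200 + 175; 200 = 1·175 + 25; 175 = 7·25 + 0. Last nonzero remainder: 25.

25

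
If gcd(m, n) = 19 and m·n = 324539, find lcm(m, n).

Since gcd(m,n)·lcm(m,n) = mn, lcm = 324539/19 = 17081.

17081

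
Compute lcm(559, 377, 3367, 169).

54582437

559 = 13 · 43; 377 = 13 · 29; 3367 = 7 · 13 · 37; 169 = 13²
lcm takes max exponent of each prime: 7 · 13² · 29 · 37 · 43 = 54582437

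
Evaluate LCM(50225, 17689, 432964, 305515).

199778757612700

lcm(50225, 17689) = 50225·17689/gcd = 888430025/49 = 18131225
lcm(18131225, 432964) = 18131225·432964/gcd = 7850167700900/49 = 160207504100
lcm(160207504100, 305515) = 160207504100·305515/gcd = 48945795615111500/245 = 199778757612700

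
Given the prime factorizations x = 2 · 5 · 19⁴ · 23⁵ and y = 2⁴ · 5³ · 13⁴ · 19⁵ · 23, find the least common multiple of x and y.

max exponent per prime: 2⁴ · 5³ · 13⁴ · 19⁵ · 23⁵ = 910354597300395754000

910354597300395754000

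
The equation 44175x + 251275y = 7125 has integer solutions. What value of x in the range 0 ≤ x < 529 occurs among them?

Reduce mod 251275: 44175x ≡ 7125 (mod 251275). With g = gcd(44175, 251275) = 475 dividing 7125, divide through: 93x ≡ 15 (mod 529).
Since gcd(93, 529) = 1, x ≡ 15·(93)⁻¹ ≡ 222 (mod 529). Smallest non-negative: 222.

222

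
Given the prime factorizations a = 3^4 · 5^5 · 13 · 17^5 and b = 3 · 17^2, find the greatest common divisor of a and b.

min exponent per shared prime: 3 · 17^2 = 867

867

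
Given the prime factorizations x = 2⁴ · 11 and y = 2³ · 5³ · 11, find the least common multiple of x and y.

max exponent per prime: 2⁴ · 5³ · 11 = 22000

22000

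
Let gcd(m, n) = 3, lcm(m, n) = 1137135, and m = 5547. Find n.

m·n = gcd·lcm = 3·1137135 = 3411405, so n = 3411405/5547 = 615.

615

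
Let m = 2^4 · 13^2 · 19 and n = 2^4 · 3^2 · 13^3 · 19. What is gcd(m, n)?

51376

min exponent per shared prime: 2^4 · 13^2 · 19 = 51376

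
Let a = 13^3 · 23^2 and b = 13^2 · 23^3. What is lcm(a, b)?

max exponent per prime: 13^3 · 23^3 = 26730899

26730899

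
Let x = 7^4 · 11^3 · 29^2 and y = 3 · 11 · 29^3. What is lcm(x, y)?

max exponent per prime: 3 · 7^4 · 11^3 · 29^3 = 233822050077

233822050077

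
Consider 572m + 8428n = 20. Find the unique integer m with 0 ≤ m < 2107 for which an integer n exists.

501

Euclid: 8428 = 14·572 + 420; 572 = 1·420 + 152; 420 = 2·152 + 116; 152 = 1·116 + 36; 116 = 3·36 + 8; 36 = 4·8 + 4; 8 = 2·4 + 0 → gcd = 4; 20 = 4·5.
Back-substitution yields 572·(943) + 8428·(-64) = 4, so one solution is m = 943·5 = 4715, n = -64·5 = -320.
Solutions in m differ by 8428/4 = 2107; the one in [0, 2107) is 4715 mod 2107 = 501.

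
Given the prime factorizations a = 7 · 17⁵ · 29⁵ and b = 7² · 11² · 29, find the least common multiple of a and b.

172669665121673797

max exponent per prime: 7² · 11² · 17⁵ · 29⁵ = 172669665121673797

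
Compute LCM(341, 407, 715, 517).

38544935

341 = 11 · 31; 407 = 11 · 37; 715 = 5 · 11 · 13; 517 = 11 · 47
lcm takes max exponent of each prime: 5 · 11 · 13 · 31 · 37 · 47 = 38544935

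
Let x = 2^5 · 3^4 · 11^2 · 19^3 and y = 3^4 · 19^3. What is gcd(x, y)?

min exponent per shared prime: 3^4 · 19^3 = 555579

555579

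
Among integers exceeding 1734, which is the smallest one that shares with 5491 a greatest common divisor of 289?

gcd(a, 5491) = 289 forces 289 | a; write a = 289s. Then gcd(289s, 289·19) = 289·gcd(s, 19), so need gcd(s, 19) = 1.
289s > 1734 gives s ≥ 7. The least s ≥ 7 coprime to 19 is 7, so a = 289·7 = 2023.

2023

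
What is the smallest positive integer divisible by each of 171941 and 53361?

171941 = 7² · 11² · 29; 53361 = 3² · 7² · 11²
max exponents: 3² · 7² · 11² · 29 = 1547469

1547469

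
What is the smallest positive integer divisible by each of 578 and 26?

7514

578 = 2 · 17²; 26 = 2 · 13
max exponents: 2 · 13 · 17² = 7514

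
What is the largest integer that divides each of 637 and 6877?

13

637 = 7² · 13
6877 = 13 · 23²
Common: 13 = 13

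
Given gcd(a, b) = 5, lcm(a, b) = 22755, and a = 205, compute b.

555

Using ab = gcd(a,b)·lcm(a,b) = 5·22755 = 113775, we get b = 113775/205 = 555.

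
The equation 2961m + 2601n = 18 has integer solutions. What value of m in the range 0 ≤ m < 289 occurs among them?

Reduce mod 2601: 2961m ≡ 18 (mod 2601). With g = gcd(2961, 2601) = 9 dividing 18, divide through: 329m ≡ 2 (mod 289).
Since gcd(329, 289) = 1, m ≡ 2·(329)⁻¹ ≡ 159 (mod 289). Smallest non-negative: 159.

159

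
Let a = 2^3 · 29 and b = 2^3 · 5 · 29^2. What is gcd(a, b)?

232

min exponent per shared prime: 2^3 · 29 = 232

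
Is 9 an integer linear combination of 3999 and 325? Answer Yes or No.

Yes

gcd(3999, 325): 3999 = 12·325 + 99; 325 = 3·99 + 28; 99 = 3·28 + 15; 28 = 1·15 + 13; 15 = 1·13 + 2; 13 = 6·2 + 1; 2 = 2·1 + 0 → 1
1 divides 9, so a solution exists.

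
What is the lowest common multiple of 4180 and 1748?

96140

4180 = 2² · 5 · 11 · 19; 1748 = 2² · 19 · 23
max exponents: 2² · 5 · 11 · 19 · 23 = 96140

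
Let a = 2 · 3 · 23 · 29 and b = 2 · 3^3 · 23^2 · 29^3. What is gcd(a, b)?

min exponent per shared prime: 2 · 3 · 23 · 29 = 4002

4002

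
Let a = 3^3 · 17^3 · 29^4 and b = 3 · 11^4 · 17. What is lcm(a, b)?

max exponent per prime: 3^3 · 11^4 · 17^3 · 29^4 = 1373641049001771

1373641049001771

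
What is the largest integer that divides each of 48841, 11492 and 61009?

gcd(48841, 11492): 48841 = 4·11492 + 2873; 11492 = 4·2873 + 0 → 2873
gcd(2873, 61009): 61009 = 21·2873 + 676; 2873 = 4·676 + 169; 676 = 4·169 + 0 → 169

169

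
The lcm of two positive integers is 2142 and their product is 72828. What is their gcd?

gcd·lcm = product, so gcd = 72828/2142 = 34.

34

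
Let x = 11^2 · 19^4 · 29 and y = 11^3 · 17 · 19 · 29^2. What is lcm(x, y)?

2479918317547

max exponent per prime: 11^3 · 17 · 19^4 · 29^2 = 2479918317547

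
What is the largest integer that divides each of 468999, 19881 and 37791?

9

gcd(468999, 19881): 468999 = 23·19881 + 11736; 19881 = 1·11736 + 8145; 11736 = 1·8145 + 3591; 8145 = 2·3591 + 963; 3591 = 3·963 + 702; 963 = 1·702 + 261; 702 = 2·261 + 180; 261 = 1·180 + 81; 180 = 2·81 + 18; 81 = 4·18 + 9; 18 = 2·9 + 0 → 9
gcd(9, 37791): 37791 = 4199·9 + 0 → 9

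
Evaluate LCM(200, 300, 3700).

22200

lcm(200, 300) = 200·300/gcd = 60000/100 = 600
lcm(600, 3700) = 600·3700/gcd = 2220000/100 = 22200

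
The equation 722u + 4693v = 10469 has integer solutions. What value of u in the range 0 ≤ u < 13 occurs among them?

8

Reduce mod 4693: 722u ≡ 10469 (mod 4693). With g = gcd(722, 4693) = 361 dividing 10469, divide through: 2u ≡ 29 (mod 13).
Since gcd(2, 13) = 1, u ≡ 29·(2)⁻¹ ≡ 8 (mod 13). Smallest non-negative: 8.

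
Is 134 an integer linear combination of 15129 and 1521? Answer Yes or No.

No

By Bézout, 15129s + 1521t = 134 has integer solutions iff gcd(15129, 1521) | 134.
Euclid: 15129 = 9·1521 + 1440; 1521 = 1·1440 + 81; 1440 = 17·81 + 63; 81 = 1·63 + 18; 63 = 3·18 + 9; 18 = 2·9 + 0. gcd = 9; 134 mod 9 = 8. No.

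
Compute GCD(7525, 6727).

7

7525 = 5² · 7 · 43
6727 = 7 · 31²
Common: 7 = 7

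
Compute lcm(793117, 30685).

793117 = 13³ · 19²; 30685 = 5 · 17 · 19²
max exponents: 5 · 13³ · 17 · 19² = 67414945

67414945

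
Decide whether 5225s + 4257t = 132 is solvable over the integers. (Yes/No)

By Bézout, 5225s + 4257t = 132 has integer solutions iff gcd(5225, 4257) | 132.
Euclid: 5225 = 1·4257 + 968; 4257 = 4·968 + 385; 968 = 2·385 + 198; 385 = 1·198 + 187; 198 = 1·187 + 11; 187 = 17·11 + 0. gcd = 11; 132 mod 11 = 0. Yes.

Yes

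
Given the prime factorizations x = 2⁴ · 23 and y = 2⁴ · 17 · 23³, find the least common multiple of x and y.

max exponent per prime: 2⁴ · 17 · 23³ = 3309424

3309424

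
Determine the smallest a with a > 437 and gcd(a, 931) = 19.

Multiples of 19 above 437: 19·24, 19·25, … . Need the cofactor coprime to 931/19 = 49.
Checking s = 24, 25, … the first with gcd(s, 49) = 1 is s = 24, giving 456.

456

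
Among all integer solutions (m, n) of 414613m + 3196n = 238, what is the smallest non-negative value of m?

114

gcd(414613, 3196) = 17 (Euclid: 414613 = 129·3196 + 2329; 3196 = 1·2329 + 867; 2329 = 2·867 + 595; 867 = 1·595 + 272; 595 = 2·272 + 51; 272 = 5·51 + 17; 51 = 3·17 + 0), and 17 | 238.
Extended Euclid: 414613·(-59) + 3196·(7654) = 17. Scale by 14: m₀ = -826.
General solution m = m₀ + 188t; reducing mod 188 gives m = 114 (and n = -14789).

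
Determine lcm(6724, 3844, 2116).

6724 = 2² · 41²; 3844 = 2² · 31²; 2116 = 2² · 23²
lcm takes max exponent of each prime: 2² · 23² · 31² · 41² = 3418273156

3418273156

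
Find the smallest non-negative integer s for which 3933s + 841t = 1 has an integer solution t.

572

Euclid: 3933 = 4·841 + 569; 841 = 1·569 + 272; 569 = 2·272 + 25; 272 = 10·25 + 22; 25 = 1·22 + 3; 22 = 7·3 + 1; 3 = 3·1 + 0 → gcd = 1; 1 = 1·1.
Back-substitution yields 3933·(-269) + 841·(1258) = 1, so one solution is s = -269·1 = -269, t = 1258·1 = 1258.
Solutions in s differ by 841/1 = 841; the one in [0, 841) is -269 mod 841 = 572.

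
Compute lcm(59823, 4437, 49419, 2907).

32962473

lcm(59823, 4437) = 59823·4437/gcd = 265434651/153 = 1734867
lcm(1734867, 49419) = 1734867·49419/gcd = 85735392273/2601 = 32962473
lcm(32962473, 2907) = 32962473·2907/gcd = 95821909011/2907 = 32962473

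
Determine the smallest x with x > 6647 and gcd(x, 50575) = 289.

6936

50575 = 289·175. Any x with gcd(x, 50575) = 289 is a multiple of 289, say 289s, with s coprime to 175.
Need s > 6647/289, so s ≥ 24. First s ≥ 24 with gcd(s, 175) = 1 is s = 24. Thus x = 289·24 = 6936.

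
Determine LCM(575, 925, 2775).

63825

575 = 5² · 23; 925 = 5² · 37; 2775 = 3 · 5² · 37
lcm takes max exponent of each prime: 3 · 5² · 23 · 37 = 63825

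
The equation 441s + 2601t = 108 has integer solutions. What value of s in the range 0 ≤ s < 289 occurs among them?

130

Reduce mod 2601: 441s ≡ 108 (mod 2601). With g = gcd(441, 2601) = 9 dividing 108, divide through: 49s ≡ 12 (mod 289).
Since gcd(49, 289) = 1, s ≡ 12·(49)⁻¹ ≡ 130 (mod 289). Smallest non-negative: 130.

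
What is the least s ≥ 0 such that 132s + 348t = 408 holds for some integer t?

11

Reduce mod 348: 132s ≡ 408 (mod 348). With g = gcd(132, 348) = 12 dividing 408, divide through: 11s ≡ 34 (mod 29).
Since gcd(11, 29) = 1, s ≡ 34·(11)⁻¹ ≡ 11 (mod 29). Smallest non-negative: 11.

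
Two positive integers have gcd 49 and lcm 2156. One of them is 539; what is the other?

196

Using uv = gcd(u,v)·lcm(u,v) = 49·2156 = 105644, we get v = 105644/539 = 196.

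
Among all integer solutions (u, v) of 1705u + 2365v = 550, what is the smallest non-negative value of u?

gcd(1705, 2365) = 55 (Euclid: 2365 = 1·1705 + 660; 1705 = 2·660 + 385; 660 = 1·385 + 275; 385 = 1·275 + 110; 275 = 2·110 + 55; 110 = 2·55 + 0), and 55 | 550.
Extended Euclid: 1705·(-18) + 2365·(13) = 55. Scale by 10: u₀ = -180.
General solution u = u₀ + 43t; reducing mod 43 gives u = 35 (and v = -25).

35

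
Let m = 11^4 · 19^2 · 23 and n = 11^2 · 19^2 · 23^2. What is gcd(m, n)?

1004663

min exponent per shared prime: 11^2 · 19^2 · 23 = 1004663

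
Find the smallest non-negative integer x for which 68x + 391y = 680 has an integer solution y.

10

gcd(68, 391) = 17 (Euclid: 391 = 5·68 + 51; 68 = 1·51 + 17; 51 = 3·17 + 0), and 17 | 680.
Extended Euclid: 68·(6) + 391·(-1) = 17. Scale by 40: x₀ = 240.
General solution x = x₀ + 23t; reducing mod 23 gives x = 10 (and y = 0).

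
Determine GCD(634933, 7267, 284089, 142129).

gcd(634933, 7267): 634933 = 87·7267 + 2704; 7267 = 2·2704 + 1859; 2704 = 1·1859 + 845; 1859 = 2·845 + 169; 845 = 5·169 + 0 → 169
gcd(169, 284089): 284089 = 1681·169 + 0 → 169
gcd(169, 142129): 142129 = 841·169 + 0 → 169

169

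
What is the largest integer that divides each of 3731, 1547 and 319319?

gcd(3731, 1547): 3731 = 2·1547 + 637; 1547 = 2·637 + 273; 637 = 2·273 + 91; 273 = 3·91 + 0 → 91
gcd(91, 319319): 319319 = 3509·91 + 0 → 91

91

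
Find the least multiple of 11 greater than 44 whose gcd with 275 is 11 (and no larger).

66

Multiples of 11 above 44: 11·5, 11·6, … . Need the cofactor coprime to 275/11 = 25.
Checking s = 5, 6, … the first with gcd(s, 25) = 1 is s = 6, giving 66.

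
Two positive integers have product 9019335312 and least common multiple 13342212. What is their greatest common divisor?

676

From gcd × lcm = mn: gcd = 9019335312 / 13342212 = 676.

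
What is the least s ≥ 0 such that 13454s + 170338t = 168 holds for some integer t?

9331

Reduce mod 170338: 13454s ≡ 168 (mod 170338). With g = gcd(13454, 170338) = 14 dividing 168, divide through: 961s ≡ 12 (mod 12167).
Since gcd(961, 12167) = 1, s ≡ 12·(961)⁻¹ ≡ 9331 (mod 12167). Smallest non-negative: 9331.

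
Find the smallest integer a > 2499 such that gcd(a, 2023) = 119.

2618

2023 = 119·17. Any a with gcd(a, 2023) = 119 is a multiple of 119, say 119s, with s coprime to 17.
Need s > 2499/119, so s ≥ 22. First s ≥ 22 with gcd(s, 17) = 1 is s = 22. Thus a = 119·22 = 2618.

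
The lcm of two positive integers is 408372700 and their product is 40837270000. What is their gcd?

gcd·lcm = product, so gcd = 40837270000/408372700 = 100.

100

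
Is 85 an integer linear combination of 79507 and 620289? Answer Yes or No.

Yes

By Bézout, 79507x + 620289y = 85 has integer solutions iff gcd(79507, 620289) | 85.
Euclid: 620289 = 7·79507 + 63740; 79507 = 1·63740 + 15767; 63740 = 4·15767 + 672; 15767 = 23·672 + 311; 672 = 2·311 + 50; 311 = 6·50 + 11; 50 = 4·11 + 6; 11 = 1·6 + 5; 6 = 1·5 + 1; 5 = 5·1 + 0. gcd = 1; 85 mod 1 = 0. Yes.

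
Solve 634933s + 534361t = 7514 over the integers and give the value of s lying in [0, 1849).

372

Euclid: 634933 = 1·534361 + 100572; 534361 = 5·100572 + 31501; 100572 = 3·31501 + 6069; 31501 = 5·6069 + 1156; 6069 = 5·1156 + 289; 1156 = 4·289 + 0 → gcd = 289; 7514 = 289·26.
Back-substitution yields 634933·(441) + 534361·(-524) = 289, so one solution is s = 441·26 = 11466, t = -524·26 = -13624.
Solutions in s differ by 534361/289 = 1849; the one in [0, 1849) is 11466 mod 1849 = 372.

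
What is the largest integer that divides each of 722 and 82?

722 = 2 · 19²
82 = 2 · 41
Common: 2 = 2

2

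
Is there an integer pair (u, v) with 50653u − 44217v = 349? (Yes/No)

Yes

By Bézout, 50653u − 44217v = 349 has integer solutions iff gcd(50653, 44217) | 349.
Euclid: 50653 = 1·44217 + 6436; 44217 = 6·6436 + 5601; 6436 = 1·5601 + 835; 5601 = 6·835 + 591; 835 = 1·591 + 244; 591 = 2·244 + 103; 244 = 2·103 + 38; 103 = 2·38 + 27; 38 = 1·27 + 11; 27 = 2·11 + 5; 11 = 2·5 + 1; 5 = 5·1 + 0. gcd = 1; 349 mod 1 = 0. Yes.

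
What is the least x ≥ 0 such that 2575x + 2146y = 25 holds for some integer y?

2021

gcd(2575, 2146) = 1 (Euclid: 2575 = 1·2146 + 429; 2146 = 5·429 + 1; 429 = 429·1 + 0), and 1 | 25.
Extended Euclid: 2575·(-5) + 2146·(6) = 1. Scale by 25: x₀ = -125.
General solution x = x₀ + 2146t; reducing mod 2146 gives x = 2021 (and y = -2425).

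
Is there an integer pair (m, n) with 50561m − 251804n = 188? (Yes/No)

No

By Bézout, 50561m − 251804n = 188 has integer solutions iff gcd(50561, 251804) | 188.
Euclid: 251804 = 4·50561 + 49560; 50561 = 1·49560 + 1001; 49560 = 49·1001 + 511; 1001 = 1·511 + 490; 511 = 1·490 + 21; 490 = 23·21 + 7; 21 = 3·7 + 0. gcd = 7; 188 mod 7 = 6. No.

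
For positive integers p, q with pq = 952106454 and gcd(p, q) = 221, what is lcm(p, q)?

For any two positive integers, gcd × lcm equals their product. Hence lcm = 952106454 / 221 = 4308174.

4308174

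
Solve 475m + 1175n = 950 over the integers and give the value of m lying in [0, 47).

gcd(475, 1175) = 25 (Euclid: 1175 = 2·475 + 225; 475 = 2·225 + 25; 225 = 9·25 + 0), and 25 | 950.
Extended Euclid: 475·(5) + 1175·(-2) = 25. Scale by 38: m₀ = 190.
General solution m = m₀ + 47t; reducing mod 47 gives m = 2 (and n = 0).

2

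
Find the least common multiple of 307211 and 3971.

gcd first: 307211 = 77·3971 + 1444; 3971 = 2·1444 + 1083; 1444 = 1·1083 + 361; 1083 = 3·361 + 0 → gcd = 361
lcm = 307211·3971/gcd = 1219934881/361 = 3379321

3379321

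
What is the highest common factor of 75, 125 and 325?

25

75 = 3 · 5²; 125 = 5³; 325 = 5² · 13
gcd takes min exponent of each prime: 5² = 25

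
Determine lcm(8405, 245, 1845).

8405 = 5 · 41²; 245 = 5 · 7²; 1845 = 3² · 5 · 41
lcm takes max exponent of each prime: 3² · 5 · 7² · 41² = 3706605

3706605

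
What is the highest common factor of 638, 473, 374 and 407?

11

gcd(638, 473): 638 = 1·473 + 165; 473 = 2·165 + 143; 165 = 1·143 + 22; 143 = 6·22 + 11; 22 = 2·11 + 0 → 11
gcd(11, 374): 374 = 34·11 + 0 → 11
gcd(11, 407): 407 = 37·11 + 0 → 11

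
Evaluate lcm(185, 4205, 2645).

82304465

lcm(185, 4205) = 185·4205/gcd = 777925/5 = 155585
lcm(155585, 2645) = 155585·2645/gcd = 411522325/5 = 82304465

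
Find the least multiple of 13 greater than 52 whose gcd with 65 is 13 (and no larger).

78

Multiples of 13 above 52: 13·5, 13·6, … . Need the cofactor coprime to 65/13 = 5.
Checking s = 5, 6, … the first with gcd(s, 5) = 1 is s = 6, giving 78.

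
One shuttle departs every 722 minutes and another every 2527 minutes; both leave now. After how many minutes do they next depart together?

5054

gcd first: 2527 = 3·722 + 361; 722 = 2·361 + 0 → gcd = 361
lcm = 722·2527/gcd = 1824494/361 = 5054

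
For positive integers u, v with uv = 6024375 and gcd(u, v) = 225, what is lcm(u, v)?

For any two positive integers, gcd × lcm equals their product. Hence lcm = 6024375 / 225 = 26775.

26775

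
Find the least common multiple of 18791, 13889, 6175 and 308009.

3010787975

lcm(18791, 13889) = 18791·13889/gcd = 260988199/817 = 319447
lcm(319447, 6175) = 319447·6175/gcd = 1972585225/19 = 103820275
lcm(103820275, 308009) = 103820275·308009/gcd = 31977579082475/10621 = 3010787975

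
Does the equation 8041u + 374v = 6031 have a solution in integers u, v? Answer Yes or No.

gcd(8041, 374): 8041 = 21·374 + 187; 374 = 2·187 + 0 → 187
187 does not divide 6031, so a solution does not exist.

No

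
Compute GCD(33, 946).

Euclid: 946 = 28·33 + 22; 33 = 1·22 + 11; 22 = 2·11 + 0. Last nonzero remainder: 11.

11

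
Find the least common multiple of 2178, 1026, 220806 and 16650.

lcm(2178, 1026) = 2178·1026/gcd = 2234628/18 = 124146
lcm(124146, 220806) = 124146·220806/gcd = 27412181676/54 = 507632994
lcm(507632994, 16650) = 507632994·16650/gcd = 8452089350100/18 = 469560519450

469560519450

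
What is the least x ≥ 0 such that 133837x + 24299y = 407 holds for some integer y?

Euclid: 133837 = 5·24299 + 12342; 24299 = 1·12342 + 11957; 12342 = 1·11957 + 385; 11957 = 31·385 + 22; 385 = 17·22 + 11; 22 = 2·11 + 0 → gcd = 11; 407 = 11·37.
Back-substitution yields 133837·(1073) + 24299·(-5910) = 11, so one solution is x = 1073·37 = 39701, y = -5910·37 = -218670.
Solutions in x differ by 24299/11 = 2209; the one in [0, 2209) is 39701 mod 2209 = 2148.

2148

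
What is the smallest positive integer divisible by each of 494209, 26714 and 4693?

12849434

lcm(494209, 26714) = 494209·26714/gcd = 13202299226/13357 = 988418
lcm(988418, 4693) = 988418·4693/gcd = 4638645674/361 = 12849434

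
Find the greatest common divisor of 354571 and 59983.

7

Euclid: 354571 = 5·59983 + 54656; 59983 = 1·54656 + 5327; 54656 = 10·5327 + 1386; 5327 = 3·1386 + 1169; 1386 = 1·1169 + 217; 1169 = 5·217 + 84; 217 = 2·84 + 49; 84 = 1·49 + 35; 49 = 1·35 + 14; 35 = 2·14 + 7; 14 = 2·7 + 0. Last nonzero remainder: 7.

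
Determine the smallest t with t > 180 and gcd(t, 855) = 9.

189

Multiples of 9 above 180: 9·21, 9·22, … . Need the cofactor coprime to 855/9 = 95.
Checking s = 21, 22, … the first with gcd(s, 95) = 1 is s = 21, giving 189.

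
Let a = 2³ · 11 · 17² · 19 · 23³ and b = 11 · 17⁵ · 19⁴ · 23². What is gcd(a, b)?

min exponent per shared prime: 11 · 17² · 19 · 23² = 31952129

31952129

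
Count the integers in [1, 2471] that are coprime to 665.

Prime factors of 665: 5, 7, 19. Count integers ≤ 2471 divisible by none of them.
By inclusion–exclusion: 2471 − ⌊2471/5⌋ − ⌊2471/7⌋ − ⌊2471/19⌋ + ⌊2471/35⌋ + ⌊2471/95⌋ + ⌊2471/133⌋ − ⌊2471/665⌋ = 1605.

1605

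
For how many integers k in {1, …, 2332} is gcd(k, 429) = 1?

Prime factors of 429: 3, 11, 13. Count integers ≤ 2332 divisible by none of them.
By inclusion–exclusion: 2332 − ⌊2332/3⌋ − ⌊2332/11⌋ − ⌊2332/13⌋ + ⌊2332/33⌋ + ⌊2332/39⌋ + ⌊2332/143⌋ − ⌊2332/429⌋ = 1304.

1304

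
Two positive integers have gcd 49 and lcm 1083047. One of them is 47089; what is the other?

1127

p·q = gcd·lcm = 49·1083047 = 53069303, so q = 53069303/47089 = 1127.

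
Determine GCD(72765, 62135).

72765 = 3³ · 5 · 7² · 11
62135 = 5 · 17² · 43
Common: 5 = 5

5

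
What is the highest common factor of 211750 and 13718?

2

211750 = 2 · 5³ · 7 · 11²
13718 = 2 · 19³
Common: 2 = 2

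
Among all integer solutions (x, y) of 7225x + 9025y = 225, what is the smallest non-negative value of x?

gcd(7225, 9025) = 25 (Euclid: 9025 = 1·7225 + 1800; 7225 = 4·1800 + 25; 1800 = 72·25 + 0), and 25 | 225.
Extended Euclid: 7225·(5) + 9025·(-4) = 25. Scale by 9: x₀ = 45.
General solution x = x₀ + 361t; reducing mod 361 gives x = 45 (and y = -36).

45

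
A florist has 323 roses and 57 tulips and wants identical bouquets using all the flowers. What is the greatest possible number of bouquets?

Euclid: 323 = 5·57 + 38; 57 = 1·38 + 19; 38 = 2·19 + 0. Last nonzero remainder: 19.

19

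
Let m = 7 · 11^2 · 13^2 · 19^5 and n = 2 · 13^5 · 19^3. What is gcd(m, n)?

min exponent per shared prime: 13^2 · 19^3 = 1159171

1159171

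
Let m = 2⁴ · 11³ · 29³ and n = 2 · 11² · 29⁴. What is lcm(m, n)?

max exponent per prime: 2⁴ · 11³ · 29⁴ = 15062256176

15062256176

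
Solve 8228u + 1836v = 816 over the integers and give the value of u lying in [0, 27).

3

gcd(8228, 1836) = 68 (Euclid: 8228 = 4·1836 + 884; 1836 = 2·884 + 68; 884 = 13·68 + 0), and 68 | 816.
Extended Euclid: 8228·(-2) + 1836·(9) = 68. Scale by 12: u₀ = -24.
General solution u = u₀ + 27t; reducing mod 27 gives u = 3 (and v = -13).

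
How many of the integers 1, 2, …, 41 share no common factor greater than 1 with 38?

20

Prime factors of 38: 2, 19. Count integers ≤ 41 divisible by none of them.
By inclusion–exclusion: 41 − ⌊41/2⌋ − ⌊41/19⌋ + ⌊41/38⌋ = 20.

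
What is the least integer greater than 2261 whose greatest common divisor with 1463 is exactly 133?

1463 = 133·11. Any t with gcd(t, 1463) = 133 is a multiple of 133, say 133s, with s coprime to 11.
Need s > 2261/133, so s ≥ 18. First s ≥ 18 with gcd(s, 11) = 1 is s = 18. Thus t = 133·18 = 2394.

2394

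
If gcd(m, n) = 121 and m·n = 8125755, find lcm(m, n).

67155

For any two positive integers, gcd × lcm equals their product. Hence lcm = 8125755 / 121 = 67155.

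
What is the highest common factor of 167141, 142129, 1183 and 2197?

gcd(167141, 142129): 167141 = 1·142129 + 25012; 142129 = 5·25012 + 17069; 25012 = 1·17069 + 7943; 17069 = 2·7943 + 1183; 7943 = 6·1183 + 845; 1183 = 1·845 + 338; 845 = 2·338 + 169; 338 = 2·169 + 0 → 169
gcd(169, 1183): 1183 = 7·169 + 0 → 169
gcd(169, 2197): 2197 = 13·169 + 0 → 169

169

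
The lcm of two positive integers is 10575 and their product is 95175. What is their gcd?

9

From gcd × lcm = pq: gcd = 95175 / 10575 = 9.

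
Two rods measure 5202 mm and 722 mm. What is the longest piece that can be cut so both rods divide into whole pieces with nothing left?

Euclid: 5202 = 7·722 + 148; 722 = 4·148 + 130; 148 = 1·130 + 18; 130 = 7·18 + 4; 18 = 4·4 + 2; 4 = 2·2 + 0. Last nonzero remainder: 2.

2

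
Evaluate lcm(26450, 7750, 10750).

26450 = 2 · 5² · 23²; 7750 = 2 · 5³ · 31; 10750 = 2 · 5³ · 43
lcm takes max exponent of each prime: 2 · 5³ · 23² · 31 · 43 = 176289250

176289250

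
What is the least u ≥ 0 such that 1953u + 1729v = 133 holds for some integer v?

209

gcd(1953, 1729) = 7 (Euclid: 1953 = 1·1729 + 224; 1729 = 7·224 + 161; 224 = 1·161 + 63; 161 = 2·63 + 35; 63 = 1·35 + 28; 35 = 1·28 + 7; 28 = 4·7 + 0), and 7 | 133.
Extended Euclid: 1953·(-54) + 1729·(61) = 7. Scale by 19: u₀ = -1026.
General solution u = u₀ + 247t; reducing mod 247 gives u = 209 (and v = -236).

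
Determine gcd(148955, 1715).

5

Euclid: 148955 = 86·1715 + 1465; 1715 = 1·1465 + 250; 1465 = 5·250 + 215; 250 = 1·215 + 35; 215 = 6·35 + 5; 35 = 7·5 + 0. Last nonzero remainder: 5.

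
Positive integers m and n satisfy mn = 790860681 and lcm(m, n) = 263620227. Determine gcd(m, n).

3

From gcd × lcm = mn: gcd = 790860681 / 263620227 = 3.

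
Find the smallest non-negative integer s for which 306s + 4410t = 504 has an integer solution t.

Euclid: 4410 = 14·306 + 126; 306 = 2·126 + 54; 126 = 2·54 + 18; 54 = 3·18 + 0 → gcd = 18; 504 = 18·28.
Back-substitution yields 306·(-72) + 4410·(5) = 18, so one solution is s = -72·28 = -2016, t = 5·28 = 140.
Solutions in s differ by 4410/18 = 245; the one in [0, 245) is -2016 mod 245 = 189.

189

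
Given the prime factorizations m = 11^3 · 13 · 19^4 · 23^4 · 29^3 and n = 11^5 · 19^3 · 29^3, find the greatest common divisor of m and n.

min exponent per shared prime: 11^3 · 19^3 · 29^3 = 222655204981

222655204981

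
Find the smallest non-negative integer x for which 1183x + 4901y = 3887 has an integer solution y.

Reduce mod 4901: 1183x ≡ 3887 (mod 4901). With g = gcd(1183, 4901) = 169 dividing 3887, divide through: 7x ≡ 23 (mod 29).
Since gcd(7, 29) = 1, x ≡ 23·(7)⁻¹ ≡ 24 (mod 29). Smallest non-negative: 24.

24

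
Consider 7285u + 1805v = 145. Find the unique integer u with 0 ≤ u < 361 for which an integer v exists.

30

gcd(7285, 1805) = 5 (Euclid: 7285 = 4·1805 + 65; 1805 = 27·65 + 50; 65 = 1·50 + 15; 50 = 3·15 + 5; 15 = 3·5 + 0), and 5 | 145.
Extended Euclid: 7285·(-111) + 1805·(448) = 5. Scale by 29: u₀ = -3219.
General solution u = u₀ + 361t; reducing mod 361 gives u = 30 (and v = -121).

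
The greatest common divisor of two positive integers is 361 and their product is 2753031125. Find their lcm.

7626125

Since gcd(a,b)·lcm(a,b) = ab, lcm = 2753031125/361 = 7626125.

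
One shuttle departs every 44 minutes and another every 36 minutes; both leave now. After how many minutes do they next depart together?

396

44 = 2² · 11; 36 = 2² · 3²
max exponents: 2² · 3² · 11 = 396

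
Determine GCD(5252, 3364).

Euclid: 5252 = 1·3364 + 1888; 3364 = 1·1888 + 1476; 1888 = 1·1476 + 412; 1476 = 3·412 + 240; 412 = 1·240 + 172; 240 = 1·172 + 68; 172 = 2·68 + 36; 68 = 1·36 + 32; 36 = 1·32 + 4; 32 = 8·4 + 0. Last nonzero remainder: 4.

4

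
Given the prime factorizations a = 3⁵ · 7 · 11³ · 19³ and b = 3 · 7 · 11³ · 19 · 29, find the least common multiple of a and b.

max exponent per prime: 3⁵ · 7 · 11³ · 19³ · 29 = 450340670241

450340670241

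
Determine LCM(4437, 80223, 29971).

4437 = 3² · 17 · 29; 80223 = 3 · 11² · 13 · 17; 29971 = 17 · 41 · 43
lcm takes max exponent of each prime: 3² · 11² · 13 · 17 · 29 · 41 · 43 = 12304683963

12304683963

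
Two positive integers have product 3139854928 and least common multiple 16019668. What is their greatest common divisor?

gcd·lcm = product, so gcd = 3139854928/16019668 = 196.

196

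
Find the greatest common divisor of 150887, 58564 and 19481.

121

gcd(150887, 58564): 150887 = 2·58564 + 33759; 58564 = 1·33759 + 24805; 33759 = 1·24805 + 8954; 24805 = 2·8954 + 6897; 8954 = 1·6897 + 2057; 6897 = 3·2057 + 726; 2057 = 2·726 + 605; 726 = 1·605 + 121; 605 = 5·121 + 0 → 121
gcd(121, 19481): 19481 = 161·121 + 0 → 121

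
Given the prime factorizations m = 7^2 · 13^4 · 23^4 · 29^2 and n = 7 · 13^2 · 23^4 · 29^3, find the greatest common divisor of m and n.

min exponent per shared prime: 7 · 13^2 · 23^4 · 29^2 = 278414650423

278414650423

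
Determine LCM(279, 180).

279 = 3² · 31; 180 = 2² · 3² · 5
max exponents: 2² · 3² · 5 · 31 = 5580

5580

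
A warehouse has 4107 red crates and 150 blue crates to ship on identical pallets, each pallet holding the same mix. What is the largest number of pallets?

Euclid: 4107 = 27·150 + 57; 150 = 2·57 + 36; 57 = 1·36 + 21; 36 = 1·21 + 15; 21 = 1·15 + 6; 15 = 2·6 + 3; 6 = 2·3 + 0. Last nonzero remainder: 3.

3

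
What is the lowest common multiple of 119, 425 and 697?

lcm(119, 425) = 119·425/gcd = 50575/17 = 2975
lcm(2975, 697) = 2975·697/gcd = 2073575/17 = 121975

121975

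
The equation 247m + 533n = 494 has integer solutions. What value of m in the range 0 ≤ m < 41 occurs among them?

gcd(247, 533) = 13 (Euclid: 533 = 2·247 + 39; 247 = 6·39 + 13; 39 = 3·13 + 0), and 13 | 494.
Extended Euclid: 247·(13) + 533·(-6) = 13. Scale by 38: m₀ = 494.
General solution m = m₀ + 41t; reducing mod 41 gives m = 2 (and n = 0).

2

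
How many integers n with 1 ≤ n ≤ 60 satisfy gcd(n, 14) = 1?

Prime factors of 14: 2, 7. Count integers ≤ 60 divisible by none of them.
By inclusion–exclusion: 60 − ⌊60/2⌋ − ⌊60/7⌋ + ⌊60/14⌋ = 26.

26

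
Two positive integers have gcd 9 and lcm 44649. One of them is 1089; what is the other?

369

p·q = gcd·lcm = 9·44649 = 401841, so q = 401841/1089 = 369.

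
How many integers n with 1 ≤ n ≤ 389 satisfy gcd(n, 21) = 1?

21 = 3·7. Inclusion–exclusion on these primes:
389 − ⌊389/3⌋ − ⌊389/7⌋ + ⌊389/21⌋ = 223

223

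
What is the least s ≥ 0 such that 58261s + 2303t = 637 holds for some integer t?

11

Euclid: 58261 = 25·2303 + 686; 2303 = 3·686 + 245; 686 = 2·245 + 196; 245 = 1·196 + 49; 196 = 4·49 + 0 → gcd = 49; 637 = 49·13.
Back-substitution yields 58261·(-10) + 2303·(253) = 49, so one solution is s = -10·13 = -130, t = 253·13 = 3289.
Solutions in s differ by 2303/49 = 47; the one in [0, 47) is -130 mod 47 = 11.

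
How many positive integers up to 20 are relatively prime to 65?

Prime factors of 65: 5, 13. Count integers ≤ 20 divisible by none of them.
By inclusion–exclusion: 20 − ⌊20/5⌋ − ⌊20/13⌋ + ⌊20/65⌋ = 15.

15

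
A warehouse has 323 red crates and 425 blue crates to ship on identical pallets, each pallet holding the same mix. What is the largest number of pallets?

17

323 = 17 · 19
425 = 5² · 17
Common: 17 = 17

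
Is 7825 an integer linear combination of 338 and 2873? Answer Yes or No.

No

gcd(338, 2873): 2873 = 8·338 + 169; 338 = 2·169 + 0 → 169
169 does not divide 7825, so a solution does not exist.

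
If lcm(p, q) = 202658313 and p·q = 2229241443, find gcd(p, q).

From gcd × lcm = pq: gcd = 2229241443 / 202658313 = 11.

11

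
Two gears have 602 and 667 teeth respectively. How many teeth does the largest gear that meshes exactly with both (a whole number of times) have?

602 = 2 · 7 · 43
667 = 23 · 29
Common: 1 = 1

1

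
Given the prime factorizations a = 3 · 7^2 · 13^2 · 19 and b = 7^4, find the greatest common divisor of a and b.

49

min exponent per shared prime: 7^2 = 49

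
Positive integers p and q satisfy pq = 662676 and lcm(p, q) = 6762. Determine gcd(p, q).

98

gcd·lcm = product, so gcd = 662676/6762 = 98.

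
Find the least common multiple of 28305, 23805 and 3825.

74866725

lcm(28305, 23805) = 28305·23805/gcd = 673800525/45 = 14973345
lcm(14973345, 3825) = 14973345·3825/gcd = 57273044625/765 = 74866725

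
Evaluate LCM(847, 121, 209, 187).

273581

lcm(847, 121) = 847·121/gcd = 102487/121 = 847
lcm(847, 209) = 847·209/gcd = 177023/11 = 16093
lcm(16093, 187) = 16093·187/gcd = 3009391/11 = 273581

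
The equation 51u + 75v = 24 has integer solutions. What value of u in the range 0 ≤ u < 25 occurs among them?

Reduce mod 75: 51u ≡ 24 (mod 75). With g = gcd(51, 75) = 3 dividing 24, divide through: 17u ≡ 8 (mod 25).
Since gcd(17, 25) = 1, u ≡ 8·(17)⁻¹ ≡ 24 (mod 25). Smallest non-negative: 24.

24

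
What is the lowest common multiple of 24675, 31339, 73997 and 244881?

1237950953714475

24675 = 3 · 5² · 7 · 47; 31339 = 7 · 11² · 37; 73997 = 7 · 11 · 31²; 244881 = 3² · 7 · 13² · 23
lcm takes max exponent of each prime: 3² · 5² · 7 · 11² · 13² · 23 · 31² · 37 · 47 = 1237950953714475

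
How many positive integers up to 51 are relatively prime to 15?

Prime factors of 15: 3, 5. Count integers ≤ 51 divisible by none of them.
By inclusion–exclusion: 51 − ⌊51/3⌋ − ⌊51/5⌋ + ⌊51/15⌋ = 27.

27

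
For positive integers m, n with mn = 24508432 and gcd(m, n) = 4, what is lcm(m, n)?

6127108

Since gcd(m,n)·lcm(m,n) = mn, lcm = 24508432/4 = 6127108.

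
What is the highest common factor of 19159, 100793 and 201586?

19159 = 7² · 17 · 23; 100793 = 7² · 11² · 17; 201586 = 2 · 7² · 11² · 17
gcd takes min exponent of each prime: 7² · 17 = 833

833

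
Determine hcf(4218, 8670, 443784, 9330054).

gcd(4218, 8670): 8670 = 2·4218 + 234; 4218 = 18·234 + 6; 234 = 39·6 + 0 → 6
gcd(6, 443784): 443784 = 73964·6 + 0 → 6
gcd(6, 9330054): 9330054 = 1555009·6 + 0 → 6

6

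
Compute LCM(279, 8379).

gcd first: 8379 = 30·279 + 9; 279 = 31·9 + 0 → gcd = 9
lcm = 279·8379/gcd = 2337741/9 = 259749

259749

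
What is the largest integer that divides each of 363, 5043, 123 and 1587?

gcd(363, 5043): 5043 = 13·363 + 324; 363 = 1·324 + 39; 324 = 8·39 + 12; 39 = 3·12 + 3; 12 = 4·3 + 0 → 3
gcd(3, 123): 123 = 41·3 + 0 → 3
gcd(3, 1587): 1587 = 529·3 + 0 → 3

3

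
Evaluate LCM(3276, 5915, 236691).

3276 = 2² · 3² · 7 · 13; 5915 = 5 · 7 · 13²; 236691 = 3² · 7 · 13 · 17²
lcm takes max exponent of each prime: 2² · 3² · 5 · 7 · 13² · 17² = 61539660

61539660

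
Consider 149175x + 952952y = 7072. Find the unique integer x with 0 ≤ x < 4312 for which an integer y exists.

888

Reduce mod 952952: 149175x ≡ 7072 (mod 952952). With g = gcd(149175, 952952) = 221 dividing 7072, divide through: 675x ≡ 32 (mod 4312).
Since gcd(675, 4312) = 1, x ≡ 32·(675)⁻¹ ≡ 888 (mod 4312). Smallest non-negative: 888.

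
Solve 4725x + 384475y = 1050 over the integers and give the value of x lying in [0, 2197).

Euclid: 384475 = 81·4725 + 1750; 4725 = 2·1750 + 1225; 1750 = 1·1225 + 525; 1225 = 2·525 + 175; 525 = 3·175 + 0 → gcd = 175; 1050 = 175·6.
Back-substitution yields 4725·(651) + 384475·(-8) = 175, so one solution is x = 651·6 = 3906, y = -8·6 = -48.
Solutions in x differ by 384475/175 = 2197; the one in [0, 2197) is 3906 mod 2197 = 1709.

1709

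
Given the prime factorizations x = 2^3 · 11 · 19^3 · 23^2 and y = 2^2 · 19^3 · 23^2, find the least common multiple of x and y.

max exponent per prime: 2^3 · 11 · 19^3 · 23^2 = 319300168

319300168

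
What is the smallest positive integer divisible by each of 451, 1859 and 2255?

381095

451 = 11 · 41; 1859 = 11 · 13²; 2255 = 5 · 11 · 41
lcm takes max exponent of each prime: 5 · 11 · 13² · 41 = 381095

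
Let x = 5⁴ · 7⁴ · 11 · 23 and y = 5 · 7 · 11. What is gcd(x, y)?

385

min exponent per shared prime: 5 · 7 · 11 = 385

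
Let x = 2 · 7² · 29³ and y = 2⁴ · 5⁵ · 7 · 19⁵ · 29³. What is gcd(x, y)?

min exponent per shared prime: 2 · 7 · 29³ = 341446

341446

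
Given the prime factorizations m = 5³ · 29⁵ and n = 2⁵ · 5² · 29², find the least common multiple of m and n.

82044596000

max exponent per prime: 2⁵ · 5³ · 29⁵ = 82044596000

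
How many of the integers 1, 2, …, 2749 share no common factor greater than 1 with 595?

Prime factors of 595: 5, 7, 17. Count integers ≤ 2749 divisible by none of them.
By inclusion–exclusion: 2749 − ⌊2749/5⌋ − ⌊2749/7⌋ − ⌊2749/17⌋ + ⌊2749/35⌋ + ⌊2749/85⌋ + ⌊2749/119⌋ − ⌊2749/595⌋ = 1776.

1776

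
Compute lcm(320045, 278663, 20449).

124563754315

lcm(320045, 278663) = 320045·278663/gcd = 89184699835/121 = 737063635
lcm(737063635, 20449) = 737063635·20449/gcd = 15072214272115/121 = 124563754315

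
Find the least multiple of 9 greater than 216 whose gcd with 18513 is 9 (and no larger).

225

gcd(a, 18513) = 9 forces 9 | a; write a = 9s. Then gcd(9s, 9·2057) = 9·gcd(s, 2057), so need gcd(s, 2057) = 1.
9s > 216 gives s ≥ 25. The least s ≥ 25 coprime to 2057 is 25, so a = 9·25 = 225.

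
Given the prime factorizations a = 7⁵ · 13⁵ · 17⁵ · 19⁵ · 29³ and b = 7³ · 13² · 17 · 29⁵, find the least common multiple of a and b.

max exponent per prime: 7⁵ · 13⁵ · 17⁵ · 19⁵ · 29⁵ = 449996942272225461562350021757

449996942272225461562350021757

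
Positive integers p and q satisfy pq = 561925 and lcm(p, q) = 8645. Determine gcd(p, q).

65

gcd·lcm = product, so gcd = 561925/8645 = 65.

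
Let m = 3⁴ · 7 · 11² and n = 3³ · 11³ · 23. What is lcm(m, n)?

17357571

max exponent per prime: 3⁴ · 7 · 11³ · 23 = 17357571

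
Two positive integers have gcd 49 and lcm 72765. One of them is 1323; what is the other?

2695

m·n = gcd·lcm = 49·72765 = 3565485, so n = 3565485/1323 = 2695.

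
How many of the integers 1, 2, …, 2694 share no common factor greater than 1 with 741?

741 = 3·13·19. Inclusion–exclusion on these primes:
2694 − ⌊2694/3⌋ − ⌊2694/13⌋ − ⌊2694/19⌋ + ⌊2694/39⌋ + ⌊2694/57⌋ + ⌊2694/247⌋ − ⌊2694/741⌋ = 1571

1571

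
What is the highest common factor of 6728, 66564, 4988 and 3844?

gcd(6728, 66564): 66564 = 9·6728 + 6012; 6728 = 1·6012 + 716; 6012 = 8·716 + 284; 716 = 2·284 + 148; 284 = 1·148 + 136; 148 = 1·136 + 12; 136 = 11·12 + 4; 12 = 3·4 + 0 → 4
gcd(4, 4988): 4988 = 1247·4 + 0 → 4
gcd(4, 3844): 3844 = 961·4 + 0 → 4

4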